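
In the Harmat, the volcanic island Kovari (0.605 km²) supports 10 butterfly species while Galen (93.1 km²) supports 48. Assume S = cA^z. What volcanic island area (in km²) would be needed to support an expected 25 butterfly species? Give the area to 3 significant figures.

11.5 km²

z = ln(48/10) / ln(93.1/0.605) = 1.5686 / 5.0362 = 0.3115
c = 10 / 0.605^0.3115 = 10 / 0.8551 = 11.69
A = (25/11.69)^(1/0.3115) ⇒ ln A = ln(2.138)/0.3115 = 2.4393
A = e^2.4393 ≈ 11.47 km²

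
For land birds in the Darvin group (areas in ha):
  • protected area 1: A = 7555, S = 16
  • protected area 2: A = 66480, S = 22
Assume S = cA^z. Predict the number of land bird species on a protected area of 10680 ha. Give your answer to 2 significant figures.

z = ln(22/16) / ln(66480/7555) = 0.3185 / 2.1747 = 0.1464
c = 16 / 7555^0.1464 = 16 / 3.698 = 4.327
S₃ = 4.327 × 10680^0.1464 = 4.327 × 3.89 ≈ 16.83

17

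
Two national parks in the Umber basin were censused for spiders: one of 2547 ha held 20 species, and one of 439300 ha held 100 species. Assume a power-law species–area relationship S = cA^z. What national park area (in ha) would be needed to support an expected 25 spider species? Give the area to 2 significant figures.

5200 ha

z = ln(100/20) / ln(439300/2547) = 1.6094 / 5.1503 = 0.3125
c = 20 / 2547^0.3125 = 20 / 11.6 = 1.724
A = (25/1.724)^(1/0.3125) ⇒ ln A = ln(14.5)/0.3125 = 8.5567
A = e^8.5567 ≈ 5202 ha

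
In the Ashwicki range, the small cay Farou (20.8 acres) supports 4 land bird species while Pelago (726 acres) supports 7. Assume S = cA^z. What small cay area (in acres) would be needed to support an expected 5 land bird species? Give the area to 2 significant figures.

86 acres

z = ln(7/4) / ln(726/20.8) = 0.5596 / 3.5526 = 0.1575
c = 4 / 20.8^0.1575 = 4 / 1.613 = 2.48
A = (5/2.48)^(1/0.1575) ⇒ ln A = ln(2.016)/0.1575 = 4.4515
A = e^4.4515 ≈ 85.76 acres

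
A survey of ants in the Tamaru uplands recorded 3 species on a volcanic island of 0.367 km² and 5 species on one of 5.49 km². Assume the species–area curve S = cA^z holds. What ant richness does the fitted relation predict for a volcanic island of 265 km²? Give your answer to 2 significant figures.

10

z = ln(5/3) / ln(5.49/0.367) = 0.5108 / 2.7053 = 0.1888
c = 3 / 0.367^0.1888 = 3 / 0.8276 = 3.625
S₃ = 3.625 × 265^0.1888 = 3.625 × 2.868 ≈ 10.4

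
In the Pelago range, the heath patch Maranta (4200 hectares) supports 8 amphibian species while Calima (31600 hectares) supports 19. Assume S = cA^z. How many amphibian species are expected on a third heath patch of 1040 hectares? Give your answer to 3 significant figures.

4.40

z = ln(19/8) / ln(31600/4200) = 0.8650 / 2.0181 = 0.4286
c = 8 / 4200^0.4286 = 8 / 35.73 = 0.2239
S₃ = 0.2239 × 1040^0.4286 = 0.2239 × 19.64 ≈ 4.398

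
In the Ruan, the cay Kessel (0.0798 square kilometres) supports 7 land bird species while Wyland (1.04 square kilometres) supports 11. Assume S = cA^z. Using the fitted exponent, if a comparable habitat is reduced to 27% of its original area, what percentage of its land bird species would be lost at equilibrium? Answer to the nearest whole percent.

21%

z = ln(11/7) / ln(1.04/0.0798) = 0.4520 / 2.5675 = 0.1760
S_new/S_old = (A_new/A_old)^z = 0.27^0.1760 = exp(0.1760 × -1.3093) = 0.7941
Fraction lost = 1 − 0.7941 = 0.2059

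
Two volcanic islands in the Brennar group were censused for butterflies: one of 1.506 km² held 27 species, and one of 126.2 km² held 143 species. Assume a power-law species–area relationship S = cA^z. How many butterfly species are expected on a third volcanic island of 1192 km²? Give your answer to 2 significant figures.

330

z = ln(143/27) / ln(126.2/1.506) = 1.6670 / 4.4284 = 0.3764
c = 27 / 1.506^0.3764 = 27 / 1.167 = 23.14
S₃ = 23.14 × 1192^0.3764 = 23.14 × 14.39 ≈ 333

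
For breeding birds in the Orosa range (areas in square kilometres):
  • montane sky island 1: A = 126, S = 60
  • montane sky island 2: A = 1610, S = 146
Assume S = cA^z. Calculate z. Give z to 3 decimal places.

0.349

Taking logs: ln S = ln c + z ln A, so z = (ln S₂ − ln S₁)/(ln A₂ − ln A₁).
z = ln(146/60) / ln(1610/126) = ln(2.433) / ln(12.78) = 0.8893 / 2.5477 = 0.3490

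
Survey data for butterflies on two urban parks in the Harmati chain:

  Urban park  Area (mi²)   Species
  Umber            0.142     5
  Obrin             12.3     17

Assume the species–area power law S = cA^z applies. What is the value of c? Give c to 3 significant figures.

8.54

z = ln(S₂/S₁) / ln(A₂/A₁) = ln(17/5) / ln(12.3/0.142) = 1.2238 / 4.4615 = 0.2743
c = S₁ / A₁^z = 5 / 0.142^0.2743 = 5 / 0.5854 = 8.541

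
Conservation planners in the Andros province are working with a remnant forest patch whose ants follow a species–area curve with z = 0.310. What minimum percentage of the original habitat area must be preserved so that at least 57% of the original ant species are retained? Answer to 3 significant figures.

16.3%

Need (A_new/A_old)^0.31 = 0.57, so A_new/A_old = 0.57^(1/0.31) = 0.57^3.226
ln(A_new/A_old) = ln 0.57 / 0.31 = -0.5621 / 0.31 = -1.8133
A_new/A_old = e^-1.8133 ≈ 0.1631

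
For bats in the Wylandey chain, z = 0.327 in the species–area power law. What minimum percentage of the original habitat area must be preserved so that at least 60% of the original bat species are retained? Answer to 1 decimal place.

Need (A_new/A_old)^0.327 = 0.6, so A_new/A_old = 0.6^(1/0.327) = 0.6^3.058
ln(A_new/A_old) = ln 0.6 / 0.327 = -0.5108 / 0.327 = -1.5622
A_new/A_old = e^-1.5622 ≈ 0.2097

21.0%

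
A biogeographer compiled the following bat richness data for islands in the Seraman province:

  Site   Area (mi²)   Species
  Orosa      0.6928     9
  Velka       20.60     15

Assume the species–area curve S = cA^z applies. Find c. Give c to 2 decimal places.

9.51

z = ln(S₂/S₁) / ln(A₂/A₁) = ln(15/9) / ln(20.6/0.6928) = 0.5108 / 3.3923 = 0.1506
c = S₁ / A₁^z = 9 / 0.6928^0.1506 = 9 / 0.9462 = 9.511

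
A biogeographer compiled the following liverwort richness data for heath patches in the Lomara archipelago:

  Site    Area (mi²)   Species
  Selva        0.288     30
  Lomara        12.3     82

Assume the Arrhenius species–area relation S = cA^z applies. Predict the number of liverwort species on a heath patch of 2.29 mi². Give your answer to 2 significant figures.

52

z = ln(82/30) / ln(12.3/0.288) = 1.0055 / 3.7544 = 0.2678
c = 30 / 0.288^0.2678 = 30 / 0.7165 = 41.87
S₃ = 41.87 × 2.29^0.2678 = 41.87 × 1.248 ≈ 52.27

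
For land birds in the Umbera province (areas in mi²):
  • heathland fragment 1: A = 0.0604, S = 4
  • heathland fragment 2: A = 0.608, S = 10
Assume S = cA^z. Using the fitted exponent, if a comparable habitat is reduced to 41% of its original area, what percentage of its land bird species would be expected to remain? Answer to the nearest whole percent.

z = ln(10/4) / ln(0.608/0.0604) = 0.9163 / 2.3092 = 0.3968
S_new/S_old = (A_new/A_old)^z = 0.41^0.3968 = exp(0.3968 × -0.8916) = 0.702

70%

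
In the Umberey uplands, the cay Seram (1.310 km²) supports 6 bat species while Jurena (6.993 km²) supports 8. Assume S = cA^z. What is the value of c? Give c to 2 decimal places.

5.73

z = ln(S₂/S₁) / ln(A₂/A₁) = ln(8/6) / ln(6.993/1.31) = 0.2877 / 1.6749 = 0.1718
c = S₁ / A₁^z = 6 / 1.31^0.1718 = 6 / 1.047 = 5.728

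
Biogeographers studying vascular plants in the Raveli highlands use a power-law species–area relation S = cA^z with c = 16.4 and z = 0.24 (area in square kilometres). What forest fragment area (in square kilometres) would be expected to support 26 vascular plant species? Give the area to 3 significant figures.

6.82 square kilometres

26 = 16.4 × A^0.24  ⇒  A^0.24 = 26/16.4 = 1.585
ln A = ln(1.585) / 0.24 = 0.4608 / 0.24 = 1.9201
A = e^1.9201 ≈ 6.821 square kilometres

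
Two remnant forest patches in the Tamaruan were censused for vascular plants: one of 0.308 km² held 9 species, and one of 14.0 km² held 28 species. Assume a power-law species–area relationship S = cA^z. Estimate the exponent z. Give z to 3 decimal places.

0.297

Taking logs: ln S = ln c + z ln A, so z = (ln S₂ − ln S₁)/(ln A₂ − ln A₁).
z = ln(28/9) / ln(14/0.308) = ln(3.111) / ln(45.45) = 1.1350 / 3.8167 = 0.2974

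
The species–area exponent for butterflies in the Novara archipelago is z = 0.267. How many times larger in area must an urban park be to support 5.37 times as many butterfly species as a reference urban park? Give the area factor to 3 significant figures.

542

(A₂/A₁)^0.267 = 5.37, so A₂/A₁ = 5.37^(1/0.267) = 5.37^3.745
ln(A₂/A₁) = ln 5.37 / 0.267 = 1.6808 / 0.267 = 6.2952
A₂/A₁ = e^6.2952 ≈ 542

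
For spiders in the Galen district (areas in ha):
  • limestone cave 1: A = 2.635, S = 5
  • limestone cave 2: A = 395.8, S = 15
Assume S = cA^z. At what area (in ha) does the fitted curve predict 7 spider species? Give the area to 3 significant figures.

12.2 ha

z = ln(15/5) / ln(395.8/2.635) = 1.0986 / 5.0120 = 0.2192
c = 5 / 2.635^0.2192 = 5 / 1.237 = 4.043
A = (7/4.043)^(1/0.2192) ⇒ ln A = ln(1.731)/0.2192 = 2.5039
A = e^2.5039 ≈ 12.23 ha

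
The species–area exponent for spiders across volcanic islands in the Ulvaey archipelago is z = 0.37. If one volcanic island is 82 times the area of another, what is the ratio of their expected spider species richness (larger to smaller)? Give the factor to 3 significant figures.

S₂/S₁ = (A₂/A₁)^z = 82^0.37
ln(S₂/S₁) = 0.37 × ln 82 = 0.37 × 4.4067 = 1.6305
S₂/S₁ = e^1.6305 ≈ 5.106

5.11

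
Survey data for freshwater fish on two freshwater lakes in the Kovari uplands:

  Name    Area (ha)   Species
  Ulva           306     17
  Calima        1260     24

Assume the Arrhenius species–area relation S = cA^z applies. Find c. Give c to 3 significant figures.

z = ln(S₂/S₁) / ln(A₂/A₁) = ln(24/17) / ln(1260/306) = 0.3448 / 1.4153 = 0.2437
c = S₁ / A₁^z = 17 / 306^0.2437 = 17 / 4.033 = 4.215

4.21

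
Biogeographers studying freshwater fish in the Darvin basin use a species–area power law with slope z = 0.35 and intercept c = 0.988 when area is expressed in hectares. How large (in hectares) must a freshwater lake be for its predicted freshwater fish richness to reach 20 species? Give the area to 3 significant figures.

5400 hectares

20 = 0.988 × A^0.35  ⇒  A^0.35 = 20/0.988 = 20.24
ln A = ln(20.24) / 0.35 = 3.0078 / 0.35 = 8.5937
A = e^8.5937 ≈ 5398 hectares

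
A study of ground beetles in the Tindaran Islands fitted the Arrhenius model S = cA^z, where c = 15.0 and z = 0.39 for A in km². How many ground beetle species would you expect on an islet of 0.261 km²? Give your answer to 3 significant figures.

8.88

S = 15 × 0.261^0.39
ln S = ln 15 + 0.39 × ln 0.261 = 2.7081 + 0.39 × -1.3432 = 2.1842
S = e^2.1842 ≈ 8.883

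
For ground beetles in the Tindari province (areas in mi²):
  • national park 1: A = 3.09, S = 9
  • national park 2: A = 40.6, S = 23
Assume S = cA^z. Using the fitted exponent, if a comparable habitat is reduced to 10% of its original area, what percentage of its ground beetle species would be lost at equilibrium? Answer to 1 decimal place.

z = ln(23/9) / ln(40.6/3.09) = 0.9383 / 2.5756 = 0.3643
S_new/S_old = (A_new/A_old)^z = 0.1^0.3643 = exp(0.3643 × -2.3026) = 0.4322
Fraction lost = 1 − 0.4322 = 0.5678

56.8%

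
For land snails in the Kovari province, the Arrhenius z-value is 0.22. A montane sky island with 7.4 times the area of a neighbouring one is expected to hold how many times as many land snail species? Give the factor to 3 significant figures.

S₂/S₁ = (A₂/A₁)^z = 7.4^0.22
ln(S₂/S₁) = 0.22 × ln 7.4 = 0.22 × 2.0015 = 0.4403
S₂/S₁ = e^0.4403 ≈ 1.553

1.55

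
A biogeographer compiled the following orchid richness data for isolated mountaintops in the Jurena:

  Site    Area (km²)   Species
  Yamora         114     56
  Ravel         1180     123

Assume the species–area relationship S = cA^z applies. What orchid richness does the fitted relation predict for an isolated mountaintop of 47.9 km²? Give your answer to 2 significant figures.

42

z = ln(123/56) / ln(1180/114) = 0.7868 / 2.3371 = 0.3367
c = 56 / 114^0.3367 = 56 / 4.926 = 11.37
S₃ = 11.37 × 47.9^0.3367 = 11.37 × 3.679 ≈ 41.82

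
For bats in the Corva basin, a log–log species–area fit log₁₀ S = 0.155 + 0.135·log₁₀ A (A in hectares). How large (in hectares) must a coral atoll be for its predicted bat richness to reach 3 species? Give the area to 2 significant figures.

3 = 1.429 × A^0.135  ⇒  A^0.135 = 3/1.429 = 2.1
ln A = ln(2.1) / 0.135 = 0.7417 / 0.135 = 5.4942
A = e^5.4942 ≈ 243.3 hectares

240 hectares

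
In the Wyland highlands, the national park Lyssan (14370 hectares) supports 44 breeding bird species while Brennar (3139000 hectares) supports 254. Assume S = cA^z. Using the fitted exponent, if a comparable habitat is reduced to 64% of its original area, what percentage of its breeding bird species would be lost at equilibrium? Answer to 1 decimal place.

13.5%

z = ln(254/44) / ln(3139000/14370) = 1.7531 / 5.3865 = 0.3255
S_new/S_old = (A_new/A_old)^z = 0.64^0.3255 = exp(0.3255 × -0.4463) = 0.8648
Fraction lost = 1 − 0.8648 = 0.1352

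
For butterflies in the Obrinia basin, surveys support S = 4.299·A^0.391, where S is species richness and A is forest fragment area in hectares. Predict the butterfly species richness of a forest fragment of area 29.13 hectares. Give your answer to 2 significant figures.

S = 4.299 × 29.13^0.391
ln S = ln 4.299 + 0.391 × ln 29.13 = 1.4584 + 0.391 × 3.3718 = 2.7767
S = e^2.7767 ≈ 16.07

16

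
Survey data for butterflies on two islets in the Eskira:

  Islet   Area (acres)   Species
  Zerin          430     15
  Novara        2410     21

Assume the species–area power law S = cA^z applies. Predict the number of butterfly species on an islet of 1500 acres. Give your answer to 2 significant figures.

z = ln(21/15) / ln(2410/430) = 0.3365 / 1.7236 = 0.1952
c = 15 / 430^0.1952 = 15 / 3.267 = 4.592
S₃ = 4.592 × 1500^0.1952 = 4.592 × 4.169 ≈ 19.14

19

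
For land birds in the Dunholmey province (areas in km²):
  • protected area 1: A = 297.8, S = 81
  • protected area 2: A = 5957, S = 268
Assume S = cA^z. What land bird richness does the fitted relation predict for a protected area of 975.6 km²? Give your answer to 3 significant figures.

130

z = ln(268/81) / ln(5957/297.8) = 1.1965 / 2.9959 = 0.3994
c = 81 / 297.8^0.3994 = 81 / 9.729 = 8.326
S₃ = 8.326 × 975.6^0.3994 = 8.326 × 15.63 ≈ 130.1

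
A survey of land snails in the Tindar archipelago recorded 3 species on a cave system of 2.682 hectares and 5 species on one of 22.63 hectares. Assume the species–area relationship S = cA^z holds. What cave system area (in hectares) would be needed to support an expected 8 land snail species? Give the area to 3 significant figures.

z = ln(5/3) / ln(22.63/2.682) = 0.5108 / 2.1327 = 0.2395
c = 3 / 2.682^0.2395 = 3 / 1.267 = 2.369
A = (8/2.369)^(1/0.2395) ⇒ ln A = ln(3.377)/0.2395 = 5.0816
A = e^5.0816 ≈ 161 hectares

161 hectares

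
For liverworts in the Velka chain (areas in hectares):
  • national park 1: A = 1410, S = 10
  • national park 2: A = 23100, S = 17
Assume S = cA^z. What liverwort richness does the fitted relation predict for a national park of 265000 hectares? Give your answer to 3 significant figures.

27.0

z = ln(17/10) / ln(23100/1410) = 0.5306 / 2.7962 = 0.1898
c = 10 / 1410^0.1898 = 10 / 3.959 = 2.526
S₃ = 2.526 × 265000^0.1898 = 2.526 × 10.69 ≈ 27.01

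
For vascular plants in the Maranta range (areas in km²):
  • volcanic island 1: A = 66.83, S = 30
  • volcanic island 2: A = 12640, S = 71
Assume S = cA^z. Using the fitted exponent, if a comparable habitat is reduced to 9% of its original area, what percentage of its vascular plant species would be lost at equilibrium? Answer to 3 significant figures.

z = ln(71/30) / ln(12640/66.83) = 0.8615 / 5.2425 = 0.1643
S_new/S_old = (A_new/A_old)^z = 0.09^0.1643 = exp(0.1643 × -2.4079) = 0.6732
Fraction lost = 1 − 0.6732 = 0.3268

32.7%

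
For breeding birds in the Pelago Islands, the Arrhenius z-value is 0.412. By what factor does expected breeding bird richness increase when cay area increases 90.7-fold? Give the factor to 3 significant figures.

6.41

S₂/S₁ = (A₂/A₁)^z = 90.7^0.412
ln(S₂/S₁) = 0.412 × ln 90.7 = 0.412 × 4.5076 = 1.8571
S₂/S₁ = e^1.8571 ≈ 6.405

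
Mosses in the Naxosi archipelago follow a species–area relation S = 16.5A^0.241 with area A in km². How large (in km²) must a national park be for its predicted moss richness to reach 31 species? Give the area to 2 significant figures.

14 km²

31 = 16.5 × A^0.241  ⇒  A^0.241 = 31/16.5 = 1.879
ln A = ln(1.879) / 0.241 = 0.6306 / 0.241 = 2.6167
A = e^2.6167 ≈ 13.69 km²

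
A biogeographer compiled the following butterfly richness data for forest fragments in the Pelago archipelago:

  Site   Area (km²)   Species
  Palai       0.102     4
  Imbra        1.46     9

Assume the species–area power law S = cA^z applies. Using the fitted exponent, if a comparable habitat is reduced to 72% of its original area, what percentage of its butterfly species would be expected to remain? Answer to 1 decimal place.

z = ln(9/4) / ln(1.46/0.102) = 0.8109 / 2.6612 = 0.3047
S_new/S_old = (A_new/A_old)^z = 0.72^0.3047 = exp(0.3047 × -0.3285) = 0.9047

90.5%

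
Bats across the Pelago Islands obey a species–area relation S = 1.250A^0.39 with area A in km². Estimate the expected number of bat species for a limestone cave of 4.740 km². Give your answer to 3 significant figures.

2.29

S = 1.25 × 4.74^0.39
ln S = ln 1.25 + 0.39 × ln 4.74 = 0.2231 + 0.39 × 1.5560 = 0.8300
S = e^0.8300 ≈ 2.293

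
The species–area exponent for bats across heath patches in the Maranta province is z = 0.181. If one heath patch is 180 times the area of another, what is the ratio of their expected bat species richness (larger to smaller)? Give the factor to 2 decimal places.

2.56

S₂/S₁ = (A₂/A₁)^z = 180^0.181
ln(S₂/S₁) = 0.181 × ln 180 = 0.181 × 5.1930 = 0.9399
S₂/S₁ = e^0.9399 ≈ 2.56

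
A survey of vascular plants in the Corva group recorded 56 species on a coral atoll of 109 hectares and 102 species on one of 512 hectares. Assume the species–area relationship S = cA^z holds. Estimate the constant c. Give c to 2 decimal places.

z = ln(S₂/S₁) / ln(A₂/A₁) = ln(102/56) / ln(512/109) = 0.5996 / 1.5470 = 0.3876
c = S₁ / A₁^z = 56 / 109^0.3876 = 56 / 6.162 = 9.088

9.09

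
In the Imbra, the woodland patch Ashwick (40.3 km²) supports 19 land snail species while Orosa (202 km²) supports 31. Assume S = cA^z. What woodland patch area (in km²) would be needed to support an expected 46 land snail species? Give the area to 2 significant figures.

z = ln(31/19) / ln(202/40.3) = 0.4895 / 1.6119 = 0.3037
c = 19 / 40.3^0.3037 = 19 / 3.073 = 6.183
A = (46/6.183)^(1/0.3037) ⇒ ln A = ln(7.44)/0.3037 = 6.6077
A = e^6.6077 ≈ 740.8 km²

740 km²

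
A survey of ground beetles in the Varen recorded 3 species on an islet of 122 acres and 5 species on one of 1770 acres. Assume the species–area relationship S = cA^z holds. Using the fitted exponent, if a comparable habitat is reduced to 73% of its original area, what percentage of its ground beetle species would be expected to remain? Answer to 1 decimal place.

94.2%

z = ln(5/3) / ln(1770/122) = 0.5108 / 2.6747 = 0.1910
S_new/S_old = (A_new/A_old)^z = 0.73^0.1910 = exp(0.1910 × -0.3147) = 0.9417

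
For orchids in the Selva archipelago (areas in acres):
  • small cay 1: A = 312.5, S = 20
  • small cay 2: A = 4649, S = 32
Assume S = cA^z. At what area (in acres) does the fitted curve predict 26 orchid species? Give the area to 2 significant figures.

z = ln(32/20) / ln(4649/312.5) = 0.4700 / 2.6998 = 0.1741
c = 20 / 312.5^0.1741 = 20 / 2.718 = 7.357
A = (26/7.357)^(1/0.1741) ⇒ ln A = ln(3.534)/0.1741 = 7.2517
A = e^7.2517 ≈ 1410 acres

1400 acres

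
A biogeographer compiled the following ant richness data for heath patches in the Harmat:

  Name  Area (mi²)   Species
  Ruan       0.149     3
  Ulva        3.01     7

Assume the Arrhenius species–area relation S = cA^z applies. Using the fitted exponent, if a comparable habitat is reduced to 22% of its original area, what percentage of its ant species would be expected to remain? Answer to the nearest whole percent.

z = ln(7/3) / ln(3.01/0.149) = 0.8473 / 3.0057 = 0.2819
S_new/S_old = (A_new/A_old)^z = 0.22^0.2819 = exp(0.2819 × -1.5141) = 0.6526

65%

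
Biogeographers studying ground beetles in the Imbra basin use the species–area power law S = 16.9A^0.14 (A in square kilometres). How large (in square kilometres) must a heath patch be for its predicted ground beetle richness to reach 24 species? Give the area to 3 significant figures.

24 = 16.9 × A^0.14  ⇒  A^0.14 = 24/16.9 = 1.42
ln A = ln(1.42) / 0.14 = 0.3507 / 0.14 = 2.5053
A = e^2.5053 ≈ 12.25 square kilometres

12.2 square kilometres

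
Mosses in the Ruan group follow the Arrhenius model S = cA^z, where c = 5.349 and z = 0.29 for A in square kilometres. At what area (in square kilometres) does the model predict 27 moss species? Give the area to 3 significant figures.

27 = 5.349 × A^0.29  ⇒  A^0.29 = 27/5.349 = 5.048
ln A = ln(5.048) / 0.29 = 1.6189 / 0.29 = 5.5825
A = e^5.5825 ≈ 265.7 square kilometres

266 square kilometres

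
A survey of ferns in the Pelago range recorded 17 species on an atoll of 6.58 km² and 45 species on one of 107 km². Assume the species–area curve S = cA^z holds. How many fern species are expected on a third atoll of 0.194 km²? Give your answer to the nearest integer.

5

z = ln(45/17) / ln(107/6.58) = 0.9734 / 2.7888 = 0.3491
c = 17 / 6.58^0.3491 = 17 / 1.93 = 8.807
S₃ = 8.807 × 0.194^0.3491 = 8.807 × 0.5642 ≈ 4.969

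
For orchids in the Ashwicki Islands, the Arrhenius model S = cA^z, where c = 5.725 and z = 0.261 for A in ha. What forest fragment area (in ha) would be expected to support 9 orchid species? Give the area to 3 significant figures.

9 = 5.725 × A^0.261  ⇒  A^0.261 = 9/5.725 = 1.572
ln A = ln(1.572) / 0.261 = 0.4524 / 0.261 = 1.7333
A = e^1.7333 ≈ 5.659 ha

5.66 ha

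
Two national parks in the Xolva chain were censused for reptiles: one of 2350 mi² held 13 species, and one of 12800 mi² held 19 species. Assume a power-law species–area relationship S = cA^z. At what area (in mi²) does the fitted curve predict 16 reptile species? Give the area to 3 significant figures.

z = ln(19/13) / ln(12800/2350) = 0.3795 / 1.6950 = 0.2239
c = 13 / 2350^0.2239 = 13 / 5.685 = 2.287
A = (16/2.287)^(1/0.2239) ⇒ ln A = ln(6.997)/0.2239 = 8.6896
A = e^8.6896 ≈ 5941 mi²

5940 mi²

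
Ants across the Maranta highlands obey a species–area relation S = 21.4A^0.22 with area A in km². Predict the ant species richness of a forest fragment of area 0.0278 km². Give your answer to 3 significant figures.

S = 21.4 × 0.0278^0.22
ln S = ln 21.4 + 0.22 × ln 0.0278 = 3.0634 + 0.22 × -3.5827 = 2.2752
S = e^2.2752 ≈ 9.73

9.73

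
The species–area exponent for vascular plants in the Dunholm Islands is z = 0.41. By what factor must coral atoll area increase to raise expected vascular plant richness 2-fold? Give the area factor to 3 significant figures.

5.42

(A₂/A₁)^0.41 = 2, so A₂/A₁ = 2^(1/0.41) = 2^2.439
ln(A₂/A₁) = ln 2 / 0.41 = 0.6931 / 0.41 = 1.6906
A₂/A₁ = e^1.6906 ≈ 5.423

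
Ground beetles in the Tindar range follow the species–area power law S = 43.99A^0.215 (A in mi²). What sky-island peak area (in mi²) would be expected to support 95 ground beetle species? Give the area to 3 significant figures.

95 = 43.99 × A^0.215  ⇒  A^0.215 = 95/43.99 = 2.16
ln A = ln(2.16) / 0.215 = 0.7699 / 0.215 = 3.5810
A = e^3.5810 ≈ 35.91 mi²

35.9 mi²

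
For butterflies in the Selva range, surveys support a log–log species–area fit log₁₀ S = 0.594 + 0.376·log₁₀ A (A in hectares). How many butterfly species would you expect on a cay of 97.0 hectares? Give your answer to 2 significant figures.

22

S = 3.926 × 97^0.376 = 3.926 × 5.585 ≈ 21.93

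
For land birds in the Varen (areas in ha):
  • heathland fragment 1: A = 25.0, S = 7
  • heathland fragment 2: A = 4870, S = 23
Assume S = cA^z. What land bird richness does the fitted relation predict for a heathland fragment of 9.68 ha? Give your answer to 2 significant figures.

5.7

z = ln(23/7) / ln(4870/25) = 1.1896 / 5.2720 = 0.2256
c = 7 / 25^0.2256 = 7 / 2.067 = 3.386
S₃ = 3.386 × 9.68^0.2256 = 3.386 × 1.669 ≈ 5.651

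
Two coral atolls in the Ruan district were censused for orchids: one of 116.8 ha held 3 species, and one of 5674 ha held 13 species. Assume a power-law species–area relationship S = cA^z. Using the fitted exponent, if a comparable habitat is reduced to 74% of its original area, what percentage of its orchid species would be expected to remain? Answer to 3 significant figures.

89.3%

z = ln(13/3) / ln(5674/116.8) = 1.4663 / 3.8832 = 0.3776
S_new/S_old = (A_new/A_old)^z = 0.74^0.3776 = exp(0.3776 × -0.3011) = 0.8925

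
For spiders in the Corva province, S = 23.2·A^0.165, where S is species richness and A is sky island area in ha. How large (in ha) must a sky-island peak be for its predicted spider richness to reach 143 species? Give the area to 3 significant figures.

61200 ha

143 = 23.2 × A^0.165  ⇒  A^0.165 = 143/23.2 = 6.164
ln A = ln(6.164) / 0.165 = 1.8187 / 0.165 = 11.0224
A = e^11.0224 ≈ 61229 ha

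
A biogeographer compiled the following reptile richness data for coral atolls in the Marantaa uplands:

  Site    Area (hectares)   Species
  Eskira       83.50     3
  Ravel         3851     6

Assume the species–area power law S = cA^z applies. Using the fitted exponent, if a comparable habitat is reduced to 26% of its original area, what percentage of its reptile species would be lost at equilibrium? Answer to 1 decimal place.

21.6%

z = ln(6/3) / ln(3851/83.5) = 0.6931 / 3.8312 = 0.1809
S_new/S_old = (A_new/A_old)^z = 0.26^0.1809 = exp(0.1809 × -1.3471) = 0.7837
Fraction lost = 1 − 0.7837 = 0.2163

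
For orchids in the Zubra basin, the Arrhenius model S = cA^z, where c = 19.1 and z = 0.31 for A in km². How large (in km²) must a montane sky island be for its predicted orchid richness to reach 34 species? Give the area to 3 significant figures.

6.43 km²

34 = 19.1 × A^0.31  ⇒  A^0.31 = 34/19.1 = 1.78
ln A = ln(1.78) / 0.31 = 0.5767 / 0.31 = 1.8602
A = e^1.8602 ≈ 6.425 km²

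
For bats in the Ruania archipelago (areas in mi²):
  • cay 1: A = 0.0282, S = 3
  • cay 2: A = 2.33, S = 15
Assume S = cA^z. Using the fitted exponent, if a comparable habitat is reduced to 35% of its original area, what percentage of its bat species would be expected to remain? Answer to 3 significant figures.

68.2%

z = ln(15/3) / ln(2.33/0.0282) = 1.6094 / 4.4143 = 0.3646
S_new/S_old = (A_new/A_old)^z = 0.35^0.3646 = exp(0.3646 × -1.0498) = 0.682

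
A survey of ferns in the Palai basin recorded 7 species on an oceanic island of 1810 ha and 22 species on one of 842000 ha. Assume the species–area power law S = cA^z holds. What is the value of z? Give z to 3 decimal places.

Taking logs: ln S = ln c + z ln A, so z = (ln S₂ − ln S₁)/(ln A₂ − ln A₁).
z = ln(22/7) / ln(842000/1810) = ln(3.143) / ln(465.2) = 1.1451 / 6.1425 = 0.1864

0.186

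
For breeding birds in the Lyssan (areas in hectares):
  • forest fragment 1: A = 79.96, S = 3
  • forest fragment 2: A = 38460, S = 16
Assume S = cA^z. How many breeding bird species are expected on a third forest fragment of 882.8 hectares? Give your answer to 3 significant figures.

z = ln(16/3) / ln(38460/79.96) = 1.6740 / 6.1758 = 0.2711
c = 3 / 79.96^0.2711 = 3 / 3.279 = 0.9148
S₃ = 0.9148 × 882.8^0.2711 = 0.9148 × 6.288 ≈ 5.752

5.75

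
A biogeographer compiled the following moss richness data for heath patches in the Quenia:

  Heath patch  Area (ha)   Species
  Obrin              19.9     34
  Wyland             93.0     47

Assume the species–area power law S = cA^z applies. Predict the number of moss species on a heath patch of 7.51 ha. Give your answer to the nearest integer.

28

z = ln(47/34) / ln(93/19.9) = 0.3238 / 1.5419 = 0.2100
c = 34 / 19.9^0.2100 = 34 / 1.874 = 18.14
S₃ = 18.14 × 7.51^0.2100 = 18.14 × 1.527 ≈ 27.71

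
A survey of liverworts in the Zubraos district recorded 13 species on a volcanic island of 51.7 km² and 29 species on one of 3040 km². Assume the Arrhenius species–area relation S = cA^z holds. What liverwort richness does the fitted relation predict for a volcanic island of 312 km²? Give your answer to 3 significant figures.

18.5

z = ln(29/13) / ln(3040/51.7) = 0.8023 / 4.0742 = 0.1969
c = 13 / 51.7^0.1969 = 13 / 2.175 = 5.977
S₃ = 5.977 × 312^0.1969 = 5.977 × 3.099 ≈ 18.52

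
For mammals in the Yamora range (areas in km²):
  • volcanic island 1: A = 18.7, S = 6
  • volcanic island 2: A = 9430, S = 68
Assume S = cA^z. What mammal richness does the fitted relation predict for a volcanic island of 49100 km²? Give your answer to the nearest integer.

z = ln(68/6) / ln(9430/18.7) = 2.4277 / 6.2231 = 0.3901
c = 6 / 18.7^0.3901 = 6 / 3.134 = 1.914
S₃ = 1.914 × 49100^0.3901 = 1.914 × 67.62 ≈ 129.4

129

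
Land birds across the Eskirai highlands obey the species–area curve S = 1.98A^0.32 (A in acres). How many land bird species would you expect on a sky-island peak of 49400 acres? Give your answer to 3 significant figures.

S = 1.98 × 49400^0.32
ln S = ln 1.98 + 0.32 × ln 49400 = 0.6831 + 0.32 × 10.8077 = 4.1416
S = e^4.1416 ≈ 62.9

62.9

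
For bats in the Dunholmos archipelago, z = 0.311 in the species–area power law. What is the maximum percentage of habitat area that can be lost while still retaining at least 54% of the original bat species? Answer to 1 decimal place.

86.2%

Need (A_new/A_old)^0.311 = 0.54, so A_new/A_old = 0.54^(1/0.311) = 0.54^3.215
ln(A_new/A_old) = ln 0.54 / 0.311 = -0.6162 / 0.311 = -1.9813
A_new/A_old = e^-1.9813 ≈ 0.1379
Fraction that can be lost = 1 − 0.1379 = 0.8621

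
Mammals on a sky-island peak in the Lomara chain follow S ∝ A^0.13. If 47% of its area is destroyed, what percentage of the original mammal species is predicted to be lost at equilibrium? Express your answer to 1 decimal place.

7.9%

S_new/S_old = (A_new/A_old)^z = 0.53^0.13
= exp(0.13 × ln 0.53) = exp(0.13 × -0.6349) = exp(-0.0825) ≈ 0.9208
Fraction lost = 1 − 0.9208 = 0.07922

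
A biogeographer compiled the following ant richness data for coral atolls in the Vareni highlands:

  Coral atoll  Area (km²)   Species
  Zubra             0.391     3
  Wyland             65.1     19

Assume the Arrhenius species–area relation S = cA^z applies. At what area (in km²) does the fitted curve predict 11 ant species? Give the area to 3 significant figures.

14.3 km²

z = ln(19/3) / ln(65.1/0.391) = 1.8458 / 5.1150 = 0.3609
c = 3 / 0.391^0.3609 = 3 / 0.7126 = 4.21
A = (11/4.21)^(1/0.3609) ⇒ ln A = ln(2.613)/0.3609 = 2.6614
A = e^2.6614 ≈ 14.32 km²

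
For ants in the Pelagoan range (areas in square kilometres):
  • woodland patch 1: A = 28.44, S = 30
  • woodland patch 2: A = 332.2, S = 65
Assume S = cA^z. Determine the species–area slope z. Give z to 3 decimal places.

Taking logs: ln S = ln c + z ln A, so z = (ln S₂ − ln S₁)/(ln A₂ − ln A₁).
z = ln(65/30) / ln(332.2/28.44) = ln(2.167) / ln(11.68) = 0.7732 / 2.4579 = 0.3146

0.315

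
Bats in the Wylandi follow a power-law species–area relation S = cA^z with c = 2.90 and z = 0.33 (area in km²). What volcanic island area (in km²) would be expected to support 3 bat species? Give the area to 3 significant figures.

3 = 2.9 × A^0.33  ⇒  A^0.33 = 3/2.9 = 1.034
ln A = ln(1.034) / 0.33 = 0.0339 / 0.33 = 0.1027
A = e^0.1027 ≈ 1.108 km²

1.11 km²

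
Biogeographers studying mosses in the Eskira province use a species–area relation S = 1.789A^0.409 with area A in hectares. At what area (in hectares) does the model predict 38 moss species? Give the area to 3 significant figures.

1760 hectares

38 = 1.789 × A^0.409  ⇒  A^0.409 = 38/1.789 = 21.24
ln A = ln(21.24) / 0.409 = 3.0559 / 0.409 = 7.4717
A = e^7.4717 ≈ 1758 hectares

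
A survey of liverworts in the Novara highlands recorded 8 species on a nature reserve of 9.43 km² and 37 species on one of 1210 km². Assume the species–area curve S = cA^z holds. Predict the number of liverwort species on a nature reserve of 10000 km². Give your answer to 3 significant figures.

z = ln(37/8) / ln(1210/9.43) = 1.5315 / 4.8545 = 0.3155
c = 8 / 9.43^0.3155 = 8 / 2.03 = 3.941
S₃ = 3.941 × 10000^0.3155 = 3.941 × 18.28 ≈ 72.04

72.0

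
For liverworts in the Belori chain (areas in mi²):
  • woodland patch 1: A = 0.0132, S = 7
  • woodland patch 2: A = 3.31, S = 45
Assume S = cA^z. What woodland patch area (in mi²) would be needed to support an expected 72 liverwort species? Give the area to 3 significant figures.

z = ln(45/7) / ln(3.31/0.0132) = 1.8608 / 5.5245 = 0.3368
c = 7 / 0.0132^0.3368 = 7 / 0.2328 = 30.07
A = (72/30.07)^(1/0.3368) ⇒ ln A = ln(2.394)/0.3368 = 2.5924
A = e^2.5924 ≈ 13.36 mi²

13.4 mi²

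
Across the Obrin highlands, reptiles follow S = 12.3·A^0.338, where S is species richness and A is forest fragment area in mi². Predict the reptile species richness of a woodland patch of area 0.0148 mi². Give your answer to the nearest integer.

3 species

S = 12.3 × 0.0148^0.338 = 12.3 × 0.2407 ≈ 2.961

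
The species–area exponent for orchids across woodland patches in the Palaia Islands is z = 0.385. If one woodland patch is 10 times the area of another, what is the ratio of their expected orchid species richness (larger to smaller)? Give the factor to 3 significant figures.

S₂/S₁ = (A₂/A₁)^z = 10^0.385
ln(S₂/S₁) = 0.385 × ln 10 = 0.385 × 2.3026 = 0.8865
S₂/S₁ = e^0.8865 ≈ 2.427

2.43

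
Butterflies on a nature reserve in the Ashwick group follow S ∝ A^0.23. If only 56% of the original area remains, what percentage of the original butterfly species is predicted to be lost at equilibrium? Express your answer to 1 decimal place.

S_new/S_old = (A_new/A_old)^z = 0.56^0.23
= exp(0.23 × ln 0.56) = exp(0.23 × -0.5798) = exp(-0.1334) ≈ 0.8752
Fraction lost = 1 − 0.8752 = 0.1248

12.5%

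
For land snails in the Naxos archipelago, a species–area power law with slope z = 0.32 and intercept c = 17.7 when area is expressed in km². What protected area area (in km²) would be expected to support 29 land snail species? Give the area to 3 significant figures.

4.68 km²

29 = 17.7 × A^0.32  ⇒  A^0.32 = 29/17.7 = 1.638
ln A = ln(1.638) / 0.32 = 0.4937 / 0.32 = 1.5429
A = e^1.5429 ≈ 4.678 km²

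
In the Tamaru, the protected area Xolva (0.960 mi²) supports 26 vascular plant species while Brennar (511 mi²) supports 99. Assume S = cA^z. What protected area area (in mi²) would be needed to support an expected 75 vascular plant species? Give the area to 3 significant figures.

139 mi²

z = ln(99/26) / ln(511/0.96) = 1.3370 / 6.2772 = 0.2130
c = 26 / 0.96^0.2130 = 26 / 0.9913 = 26.23
A = (75/26.23)^(1/0.2130) ⇒ ln A = ln(2.86)/0.2130 = 4.9329
A = e^4.9329 ≈ 138.8 mi²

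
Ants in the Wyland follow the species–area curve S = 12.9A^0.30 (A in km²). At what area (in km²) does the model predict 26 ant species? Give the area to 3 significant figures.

26 = 12.9 × A^0.3  ⇒  A^0.3 = 26/12.9 = 2.016
ln A = ln(2.016) / 0.3 = 0.7009 / 0.3 = 2.3362
A = e^2.3362 ≈ 10.34 km²

10.3 km²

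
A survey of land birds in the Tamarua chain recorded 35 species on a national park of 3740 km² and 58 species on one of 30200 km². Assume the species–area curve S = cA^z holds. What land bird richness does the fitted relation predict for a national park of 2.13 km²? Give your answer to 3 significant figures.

5.75

z = ln(58/35) / ln(30200/3740) = 0.5051 / 2.0888 = 0.2418
c = 35 / 3740^0.2418 = 35 / 7.311 = 4.787
S₃ = 4.787 × 2.13^0.2418 = 4.787 × 1.201 ≈ 5.748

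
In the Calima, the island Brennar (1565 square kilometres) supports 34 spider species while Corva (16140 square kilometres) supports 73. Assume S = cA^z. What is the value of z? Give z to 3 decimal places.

Taking logs: ln S = ln c + z ln A, so z = (ln S₂ − ln S₁)/(ln A₂ − ln A₁).
z = ln(73/34) / ln(16140/1565) = ln(2.147) / ln(10.31) = 0.7641 / 2.3334 = 0.3275

0.327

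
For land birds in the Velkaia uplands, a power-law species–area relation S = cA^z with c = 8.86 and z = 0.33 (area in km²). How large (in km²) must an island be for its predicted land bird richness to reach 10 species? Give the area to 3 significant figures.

1.44 km²

10 = 8.86 × A^0.33  ⇒  A^0.33 = 10/8.86 = 1.129
ln A = ln(1.129) / 0.33 = 0.1210 / 0.33 = 0.3668
A = e^0.3668 ≈ 1.443 km²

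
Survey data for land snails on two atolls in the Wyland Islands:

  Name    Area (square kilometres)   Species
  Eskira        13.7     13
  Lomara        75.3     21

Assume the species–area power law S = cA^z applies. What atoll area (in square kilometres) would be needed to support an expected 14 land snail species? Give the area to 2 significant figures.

18 square kilometres

z = ln(21/13) / ln(75.3/13.7) = 0.4796 / 1.7041 = 0.2814
c = 13 / 13.7^0.2814 = 13 / 2.089 = 6.224
A = (14/6.224)^(1/0.2814) ⇒ ln A = ln(2.25)/0.2814 = 2.8807
A = e^2.8807 ≈ 17.83 square kilometres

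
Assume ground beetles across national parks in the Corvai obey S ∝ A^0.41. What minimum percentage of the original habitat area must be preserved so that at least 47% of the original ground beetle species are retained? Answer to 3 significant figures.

15.9%

Need (A_new/A_old)^0.41 = 0.47, so A_new/A_old = 0.47^(1/0.41) = 0.47^2.439
ln(A_new/A_old) = ln 0.47 / 0.41 = -0.7550 / 0.41 = -1.8415
A_new/A_old = e^-1.8415 ≈ 0.1586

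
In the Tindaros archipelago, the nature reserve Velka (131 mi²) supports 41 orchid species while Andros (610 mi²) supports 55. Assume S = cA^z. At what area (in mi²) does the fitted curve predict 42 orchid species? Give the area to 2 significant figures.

z = ln(55/41) / ln(610/131) = 0.2938 / 1.5383 = 0.1910
c = 41 / 131^0.1910 = 41 / 2.537 = 16.16
A = (42/16.16)^(1/0.1910) ⇒ ln A = ln(2.599)/0.1910 = 5.0014
A = e^5.0014 ≈ 148.6 mi²

150 mi²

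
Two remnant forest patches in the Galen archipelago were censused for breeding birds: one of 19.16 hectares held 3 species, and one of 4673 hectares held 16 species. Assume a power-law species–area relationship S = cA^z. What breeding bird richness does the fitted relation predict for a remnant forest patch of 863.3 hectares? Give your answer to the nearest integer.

10

z = ln(16/3) / ln(4673/19.16) = 1.6740 / 5.4967 = 0.3045
c = 3 / 19.16^0.3045 = 3 / 2.458 = 1.221
S₃ = 1.221 × 863.3^0.3045 = 1.221 × 7.838 ≈ 9.567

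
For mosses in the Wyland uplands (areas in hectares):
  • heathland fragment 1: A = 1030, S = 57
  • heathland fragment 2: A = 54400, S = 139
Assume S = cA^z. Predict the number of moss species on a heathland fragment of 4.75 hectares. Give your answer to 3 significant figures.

17.0

z = ln(139/57) / ln(54400/1030) = 0.8914 / 3.9668 = 0.2247
c = 57 / 1030^0.2247 = 57 / 4.754 = 11.99
S₃ = 11.99 × 4.75^0.2247 = 11.99 × 1.419 ≈ 17.02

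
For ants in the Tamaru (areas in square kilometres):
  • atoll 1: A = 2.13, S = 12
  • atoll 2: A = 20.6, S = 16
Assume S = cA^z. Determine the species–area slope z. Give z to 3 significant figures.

0.127

Taking logs: ln S = ln c + z ln A, so z = (ln S₂ − ln S₁)/(ln A₂ − ln A₁).
z = ln(16/12) / ln(20.6/2.13) = ln(1.333) / ln(9.671) = 0.2877 / 2.2692 = 0.1268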